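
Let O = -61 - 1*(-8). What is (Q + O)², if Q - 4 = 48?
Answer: 1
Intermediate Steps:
Q = 52 (Q = 4 + 48 = 52)
O = -53 (O = -61 + 8 = -53)
(Q + O)² = (52 - 53)² = (-1)² = 1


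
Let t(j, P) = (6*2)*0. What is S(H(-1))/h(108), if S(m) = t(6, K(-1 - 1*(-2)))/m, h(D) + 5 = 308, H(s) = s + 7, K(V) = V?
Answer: 0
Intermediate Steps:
t(j, P) = 0 (t(j, P) = 12*0 = 0)
H(s) = 7 + s
h(D) = 303 (h(D) = -5 + 308 = 303)
S(m) = 0 (S(m) = 0/m = 0)
S(H(-1))/h(108) = 0/303 = 0*(1/303) = 0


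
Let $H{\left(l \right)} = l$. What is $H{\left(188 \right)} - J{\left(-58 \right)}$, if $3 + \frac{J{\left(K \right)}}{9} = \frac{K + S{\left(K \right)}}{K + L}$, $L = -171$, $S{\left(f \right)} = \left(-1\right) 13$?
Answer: $\frac{48596}{229} \approx 212.21$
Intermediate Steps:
$S{\left(f \right)} = -13$
$J{\left(K \right)} = -27 + \frac{9 \left(-13 + K\right)}{-171 + K}$ ($J{\left(K \right)} = -27 + 9 \frac{K - 13}{K - 171} = -27 + 9 \frac{-13 + K}{-171 + K} = -27 + \frac{9 \left(-13 + K\right)}{-171 + K}$)
$H{\left(188 \right)} - J{\left(-58 \right)} = 188 - \frac{18 \left(250 - -58\right)}{-171 - 58} = 188 - \frac{18 \left(250 + 58\right)}{-229} = 188 - 18 \left(- \frac{1}{229}\right) 308 = 188 - - \frac{5544}{229} = 188 + \frac{5544}{229} = \frac{48596}{229}$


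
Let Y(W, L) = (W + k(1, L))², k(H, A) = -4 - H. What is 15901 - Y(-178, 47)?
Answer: -17588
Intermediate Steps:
Y(W, L) = (-5 + W)² (Y(W, L) = (W + (-4 - 1*1))² = (W + (-4 - 1))² = (W - 5)² = (-5 + W)²)
15901 - Y(-178, 47) = 15901 - (-5 - 178)² = 15901 - 1*(-183)² = 15901 - 1*33489 = 15901 - 33489 = -17588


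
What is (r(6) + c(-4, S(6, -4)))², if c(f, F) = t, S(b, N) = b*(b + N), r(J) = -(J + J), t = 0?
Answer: 144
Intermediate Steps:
r(J) = -2*J
S(b, N) = b*(N + b)
c(f, F) = 0
(r(6) + c(-4, S(6, -4)))² = (-2*6 + 0)² = (-12 + 0)² = (-12)² = 144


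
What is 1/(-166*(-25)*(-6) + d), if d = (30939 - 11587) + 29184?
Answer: 1/23636 ≈ 4.2308e-5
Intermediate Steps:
d = 48536 (d = 19352 + 29184 = 48536)
1/(-166*(-25)*(-6) + d) = 1/(-166*(-25)*(-6) + 48536) = 1/(4150*(-6) + 48536) = 1/(-24900 + 48536) = 1/23636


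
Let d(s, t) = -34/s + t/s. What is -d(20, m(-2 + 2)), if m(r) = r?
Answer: 17/10 ≈ 1.7000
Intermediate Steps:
-d(20, m(-2 + 2)) = -(-34 + (-2 + 2))/20 = -(-34 + 0)/20 = -(-34)/20 = -1*(-17/10) = 17/10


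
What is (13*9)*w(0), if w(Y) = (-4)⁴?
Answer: 29952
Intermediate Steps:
w(Y) = 256
(13*9)*w(0) = (13*9)*256 = 117*256 = 29952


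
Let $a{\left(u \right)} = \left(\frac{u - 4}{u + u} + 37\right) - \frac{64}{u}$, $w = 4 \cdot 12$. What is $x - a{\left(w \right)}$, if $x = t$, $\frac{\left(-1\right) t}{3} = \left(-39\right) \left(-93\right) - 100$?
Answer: $- \frac{84937}{8} \approx -10617.0$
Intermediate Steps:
$t = -10581$ ($t = - 3 \left(\left(-39\right) \left(-93\right) - 100\right) = - 3 \left(3627 - 100\right) = \left(-3\right) 3527 = -10581$)
$w = 48$
$x = -10581$
$a{\left(u \right)} = 37 - \frac{64}{u} + \frac{-4 + u}{2 u}$ ($a{\left(u \right)} = \left(\frac{-4 + u}{2 u} + 37\right) - \frac{64}{u} = \left(37 + \frac{-4 + u}{2 u}\right) - \frac{64}{u} = 37 - \frac{64}{u} + \frac{-4 + u}{2 u}$)
$x - a{\left(w \right)} = -10581 - \left(\frac{75}{2} - \frac{66}{48}\right) = -10581 - \left(\frac{75}{2} - \frac{11}{8}\right) = -10581 - \frac{289}{8} = - \frac{84937}{8}$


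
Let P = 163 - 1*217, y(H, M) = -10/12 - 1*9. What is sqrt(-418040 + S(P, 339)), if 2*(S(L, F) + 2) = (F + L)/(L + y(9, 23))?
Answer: I*sqrt(61322490403)/383 ≈ 646.56*I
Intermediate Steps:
y(H, M) = -59/6 (y(H, M) = -10*1/12 - 9 = -5/6 - 9 = -59/6)
P = -54 (P = 163 - 217 = -54)
S(L, F) = -2 + (F + L)/(2*(-59/6 + L)) (S(L, F) = -2 + ((F + L)/(L - 59/6))/2 = -2 + ((F + L)/(-59/6 + L))/2 = -2 + (F + L)/(2*(-59/6 + L)))
sqrt(-418040 + S(P, 339)) = sqrt(-418040 + (118 - 9*(-54) + 3*339)/(-59 + 6*(-54))) = sqrt(-418040 + (118 + 486 + 1017)/(-59 - 324)) = sqrt(-418040 + 1621/(-383)) = sqrt(-418040 - 1/383*1621) = sqrt(-418040 - 1621/383) = sqrt(-160110941/383) = I*sqrt(61322490403)/383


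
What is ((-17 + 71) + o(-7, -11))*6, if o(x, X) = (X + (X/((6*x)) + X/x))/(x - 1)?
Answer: 2647/8 ≈ 330.88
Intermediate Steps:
o(x, X) = (X + 7*X/(6*x))/(-1 + x) (o(x, X) = (X + (X*(1/(6*x)) + X/x))/(-1 + x) = (X + (X/(6*x) + X/x))/(-1 + x) = (X + 7*X/(6*x))/(-1 + x))
((-17 + 71) + o(-7, -11))*6 = ((-17 + 71) + (1/6)*(-11)*(7 + 6*(-7))/(-7*(-1 - 7)))*6 = (54 + (1/6)*(-11)*(-1/7)*(7 - 42)/(-8))*6 = (54 + (1/6)*(-11)*(-1/7)*(-1/8)*(-35))*6 = (54 + 55/48)*6 = (2647/48)*6 = 2647/8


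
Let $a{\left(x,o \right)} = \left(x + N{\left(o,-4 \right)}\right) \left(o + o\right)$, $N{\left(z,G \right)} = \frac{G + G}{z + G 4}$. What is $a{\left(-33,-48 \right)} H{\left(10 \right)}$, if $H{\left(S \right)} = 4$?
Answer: $12624$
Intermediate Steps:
$N{\left(z,G \right)} = \frac{2 G}{z + 4 G}$
$a{\left(x,o \right)} = 2 o \left(x - \frac{8}{-16 + o}\right)$ ($a{\left(x,o \right)} = \left(x + 2 \left(-4\right) \frac{1}{o + 4 \left(-4\right)}\right) \left(o + o\right) = \left(x + 2 \left(-4\right) \frac{1}{o - 16}\right) 2 o = \left(x + 2 \left(-4\right) \frac{1}{-16 + o}\right) 2 o = \left(x - \frac{8}{-16 + o}\right) 2 o = 2 o \left(x - \frac{8}{-16 + o}\right)$)
$a{\left(-33,-48 \right)} H{\left(10 \right)} = 2 \left(-48\right) \frac{1}{-16 - 48} \left(-8 - 33 \left(-16 - 48\right)\right) 4 = 2 \left(-48\right) \frac{1}{-64} \left(-8 - -2112\right) 4 = 2 \left(-48\right) \left(- \frac{1}{64}\right) \left(-8 + 2112\right) 4 = 2 \left(-48\right) \left(- \frac{1}{64}\right) 2104 \cdot 4 = 3156 \cdot 4 = 12624$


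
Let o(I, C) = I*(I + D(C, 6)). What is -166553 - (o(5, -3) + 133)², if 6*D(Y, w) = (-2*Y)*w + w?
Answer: -203802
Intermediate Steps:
D(Y, w) = w/6 - Y*w/3 (D(Y, w) = ((-2*Y)*w + w)/6 = (-2*Y*w + w)/6 = (w - 2*Y*w)/6 = w/6 - Y*w/3)
o(I, C) = I*(1 + I - 2*C) (o(I, C) = I*(I + (⅙)*6*(1 - 2*C)) = I*(I + (1 - 2*C)) = I*(1 + I - 2*C))
-166553 - (o(5, -3) + 133)² = -166553 - (5*(1 + 5 - 2*(-3)) + 133)² = -166553 - (5*(1 + 5 + 6) + 133)² = -166553 - (5*12 + 133)² = -166553 - (60 + 133)² = -166553 - 1*193² = -166553 - 1*37249 = -166553 - 37249 = -203802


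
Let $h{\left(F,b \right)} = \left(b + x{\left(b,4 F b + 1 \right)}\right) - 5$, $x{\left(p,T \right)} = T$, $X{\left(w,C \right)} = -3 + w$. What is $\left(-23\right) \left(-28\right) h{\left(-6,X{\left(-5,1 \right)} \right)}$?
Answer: $115920$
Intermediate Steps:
$h{\left(F,b \right)} = -4 + b + 4 F b$ ($h{\left(F,b \right)} = \left(b + \left(4 F b + 1\right)\right) - 5 = \left(b + \left(1 + 4 F b\right)\right) - 5 = \left(1 + b + 4 F b\right) - 5 = -4 + b + 4 F b$)
$\left(-23\right) \left(-28\right) h{\left(-6,X{\left(-5,1 \right)} \right)} = \left(-23\right) \left(-28\right) \left(-4 - 8 + 4 \left(-6\right) \left(-3 - 5\right)\right) = 644 \left(-4 - 8 + 4 \left(-6\right) \left(-8\right)\right) = 644 \left(-4 - 8 + 192\right) = 644 \cdot 180 = 115920$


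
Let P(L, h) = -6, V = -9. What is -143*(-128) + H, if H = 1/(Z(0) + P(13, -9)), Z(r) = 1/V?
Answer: 1006711/55 ≈ 18304.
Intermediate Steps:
Z(r) = -⅑ (Z(r) = 1/(-9) = -⅑)
H = -9/55 (H = 1/(-⅑ - 6) = 1/(-55/9) = -9/55 ≈ -0.16364)
-143*(-128) + H = -143*(-128) - 9/55 = 18304 - 9/55 = 1006711/55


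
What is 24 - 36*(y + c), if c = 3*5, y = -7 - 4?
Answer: -120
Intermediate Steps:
y = -11
c = 15
24 - 36*(y + c) = 24 - 36*(-11 + 15) = 24 - 36*4 = 24 - 144 = -120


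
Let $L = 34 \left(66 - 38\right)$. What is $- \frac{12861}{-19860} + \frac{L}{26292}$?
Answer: $\frac{4250573}{6216180} \approx 0.68379$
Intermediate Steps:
$L = 952$ ($L = 34 \cdot 28 = 952$)
$- \frac{12861}{-19860} + \frac{L}{26292} = - \frac{12861}{-19860} + \frac{952}{26292} = \left(-12861\right) \left(- \frac{1}{19860}\right) + 952 \cdot \frac{1}{26292} = \frac{4287}{6620} + \frac{34}{939} = \frac{4250573}{6216180}$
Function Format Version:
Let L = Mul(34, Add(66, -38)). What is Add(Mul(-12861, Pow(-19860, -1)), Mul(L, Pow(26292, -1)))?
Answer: Rational(4250573, 6216180) ≈ 0.68379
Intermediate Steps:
L = 952 (L = Mul(34, 28) = 952)
Add(Mul(-12861, Pow(-19860, -1)), Mul(L, Pow(26292, -1))) = Add(Mul(-12861, Pow(-19860, -1)), Mul(952, Pow(26292, -1))) = Add(Mul(-12861, Rational(-1, 19860)), Mul(952, Rational(1, 26292))) = Add(Rational(4287, 6620), Rational(34, 939)) = Rational(4250573, 6216180)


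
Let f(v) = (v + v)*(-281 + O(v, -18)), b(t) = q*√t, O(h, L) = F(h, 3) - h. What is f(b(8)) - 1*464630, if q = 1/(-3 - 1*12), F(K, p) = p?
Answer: -104541766/225 + 1112*√2/15 ≈ -4.6453e+5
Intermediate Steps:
q = -1/15 (q = 1/(-3 - 12) = 1/(-15) = -1/15 ≈ -0.066667)
O(h, L) = 3 - h
b(t) = -√t/15
f(v) = 2*v*(-278 - v) (f(v) = (v + v)*(-281 + (3 - v)) = (2*v)*(-278 - v) = 2*v*(-278 - v))
f(b(8)) - 1*464630 = -2*(-2*√2/15)*(278 - 2*√2/15) - 1*464630 = -2*(-2*√2/15)*(278 - 2*√2/15) - 464630 = 4*√2*(278 - 2*√2/15)/15 - 464630 = -464630 + 4*√2*(278 - 2*√2/15)/15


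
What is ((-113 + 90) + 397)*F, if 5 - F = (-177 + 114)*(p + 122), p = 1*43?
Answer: 3889600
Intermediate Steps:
p = 43
F = 10400 (F = 5 - (-177 + 114)*(43 + 122) = 5 - (-63)*165 = 5 - 1*(-10395) = 5 + 10395 = 10400)
((-113 + 90) + 397)*F = ((-113 + 90) + 397)*10400 = (-23 + 397)*10400 = 374*10400 = 3889600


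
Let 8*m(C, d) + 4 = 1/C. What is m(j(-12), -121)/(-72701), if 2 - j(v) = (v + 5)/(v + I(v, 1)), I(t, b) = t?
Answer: 35/5961482 ≈ 5.8710e-6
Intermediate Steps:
j(v) = 2 - (5 + v)/(2*v) (j(v) = 2 - (v + 5)/(v + v) = 2 - (5 + v)/(2*v))
m(C, d) = -½ + 1/(8*C)
m(j(-12), -121)/(-72701) = ((1 - 2*(-5 + 3*(-12))/(-12))/(8*(((½)*(-5 + 3*(-12))/(-12)))))/(-72701) = ((1 - 2*(-1)*(-5 - 36)/12)/(8*(((½)*(-1/12)*(-5 - 36)))))*(-1/72701) = ((1 - 2*(-1)*(-41)/12)/(8*(((½)*(-1/12)*(-41)))))*(-1/72701) = ((1 - 4*41/24)/(8*(41/24)))*(-1/72701) = ((⅛)*(24/41)*(1 - 41/6))*(-1/72701) = ((⅛)*(24/41)*(-35/6))*(-1/72701) = -35/82*(-1/72701) = 35/5961482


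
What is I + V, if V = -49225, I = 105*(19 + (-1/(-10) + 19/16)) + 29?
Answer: -753053/16 ≈ -47066.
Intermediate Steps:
I = 34547/16 (I = 105*(19 + (-1*(-⅒) + 19*(1/16))) + 29 = 105*(19 + (⅒ + 19/16)) + 29 = 105*(19 + 103/80) + 29 = 105*(1623/80) + 29 = 34083/16 + 29 = 34547/16 ≈ 2159.2)
I + V = 34547/16 - 49225 = -753053/16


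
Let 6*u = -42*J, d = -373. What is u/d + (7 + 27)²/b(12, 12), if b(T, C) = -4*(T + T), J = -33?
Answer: -113341/8952 ≈ -12.661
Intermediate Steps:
b(T, C) = -8*T
u = 231 (u = (-42*(-33))/6 = (⅙)*1386 = 231)
u/d + (7 + 27)²/b(12, 12) = 231/(-373) + (7 + 27)²/((-8*12)) = 231*(-1/373) + 34²/(-96) = -231/373 + 1156*(-1/96) = -231/373 - 289/24 = -113341/8952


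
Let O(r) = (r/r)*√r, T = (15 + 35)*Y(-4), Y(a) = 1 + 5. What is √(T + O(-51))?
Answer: √(300 + I*√51) ≈ 17.322 + 0.2061*I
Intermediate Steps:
Y(a) = 6
T = 300 (T = (15 + 35)*6 = 50*6 = 300)
O(r) = √r (O(r) = 1*√r = √r)
√(T + O(-51)) = √(300 + √(-51)) = √(300 + I*√51)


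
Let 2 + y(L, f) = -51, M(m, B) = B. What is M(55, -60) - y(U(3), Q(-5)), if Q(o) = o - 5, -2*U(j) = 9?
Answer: -7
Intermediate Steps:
U(j) = -9/2 (U(j) = -½*9 = -9/2)
Q(o) = -5 + o
y(L, f) = -53 (y(L, f) = -2 - 51 = -53)
M(55, -60) - y(U(3), Q(-5)) = -60 - 1*(-53) = -60 + 53 = -7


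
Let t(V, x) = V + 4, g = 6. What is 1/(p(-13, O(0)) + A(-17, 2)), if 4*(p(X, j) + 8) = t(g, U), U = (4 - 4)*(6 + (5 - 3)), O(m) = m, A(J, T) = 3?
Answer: -⅖ ≈ -0.40000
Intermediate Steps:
U = 0 (U = 0*(6 + 2) = 0*8 = 0)
t(V, x) = 4 + V
p(X, j) = -11/2 (p(X, j) = -8 + (4 + 6)/4 = -8 + (¼)*10 = -8 + 5/2 = -11/2)
1/(p(-13, O(0)) + A(-17, 2)) = 1/(-11/2 + 3) = 1/(-5/2) = -⅖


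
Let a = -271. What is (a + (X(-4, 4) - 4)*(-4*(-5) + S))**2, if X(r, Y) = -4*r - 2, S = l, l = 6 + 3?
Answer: 361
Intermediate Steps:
l = 9
S = 9
X(r, Y) = -2 - 4*r
(a + (X(-4, 4) - 4)*(-4*(-5) + S))**2 = (-271 + ((-2 - 4*(-4)) - 4)*(-4*(-5) + 9))**2 = (-271 + ((-2 + 16) - 4)*(20 + 9))**2 = (-271 + (14 - 4)*29)**2 = (-271 + 10*29)**2 = (-271 + 290)**2 = 19**2 = 361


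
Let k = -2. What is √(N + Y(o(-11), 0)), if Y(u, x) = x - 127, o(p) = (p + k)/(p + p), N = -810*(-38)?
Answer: √30653 ≈ 175.08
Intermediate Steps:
N = 30780
o(p) = (-2 + p)/(2*p) (o(p) = (p - 2)/(p + p) = (-2 + p)/((2*p)) = (-2 + p)*(1/(2*p)) = (-2 + p)/(2*p))
Y(u, x) = -127 + x
√(N + Y(o(-11), 0)) = √(30780 + (-127 + 0)) = √(30780 - 127) = √30653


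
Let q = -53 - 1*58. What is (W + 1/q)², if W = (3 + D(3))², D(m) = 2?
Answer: 7695076/12321 ≈ 624.55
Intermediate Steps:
q = -111 (q = -53 - 58 = -111)
W = 25 (W = (3 + 2)² = 5² = 25)
(W + 1/q)² = (25 + 1/(-111))² = (25 - 1/111)² = (2774/111)² = 7695076/12321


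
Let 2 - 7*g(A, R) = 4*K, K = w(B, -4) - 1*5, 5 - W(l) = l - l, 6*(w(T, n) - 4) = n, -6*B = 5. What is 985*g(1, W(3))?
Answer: 25610/21 ≈ 1219.5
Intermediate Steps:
B = -⅚ (B = -⅙*5 = -⅚ ≈ -0.83333)
w(T, n) = 4 + n/6
W(l) = 5 (W(l) = 5 - (l - l) = 5 - 1*0 = 5 + 0 = 5)
K = -5/3 (K = (4 + (⅙)*(-4)) - 1*5 = (4 - ⅔) - 5 = 10/3 - 5 = -5/3 ≈ -1.6667)
g(A, R) = 26/21 (g(A, R) = 2/7 - 4*(-5)/(7*3) = 2/7 - ⅐*(-20/3) = 2/7 + 20/21 = 26/21)
985*g(1, W(3)) = 985*(26/21) = 25610/21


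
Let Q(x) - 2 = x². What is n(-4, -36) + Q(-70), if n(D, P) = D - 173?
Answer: 4725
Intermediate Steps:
Q(x) = 2 + x²
n(D, P) = -173 + D
n(-4, -36) + Q(-70) = (-173 - 4) + (2 + (-70)²) = -177 + (2 + 4900) = -177 + 4902 = 4725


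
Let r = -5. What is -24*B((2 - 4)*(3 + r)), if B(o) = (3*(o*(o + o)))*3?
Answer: -6912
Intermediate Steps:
B(o) = 18*o² (B(o) = (3*(o*(2*o)))*3 = (3*(2*o²))*3 = (6*o²)*3 = 18*o²)
-24*B((2 - 4)*(3 + r)) = -432*((2 - 4)*(3 - 5))² = -432*(-2*(-2))² = -432*4² = -432*16 = -24*288 = -6912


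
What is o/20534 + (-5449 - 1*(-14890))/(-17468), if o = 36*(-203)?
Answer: -160758819/179343956 ≈ -0.89637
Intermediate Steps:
o = -7308
o/20534 + (-5449 - 1*(-14890))/(-17468) = -7308/20534 + (-5449 - 1*(-14890))/(-17468) = -7308*1/20534 + (-5449 + 14890)*(-1/17468) = -3654/10267 + 9441*(-1/17468) = -3654/10267 - 9441/17468 = -160758819/179343956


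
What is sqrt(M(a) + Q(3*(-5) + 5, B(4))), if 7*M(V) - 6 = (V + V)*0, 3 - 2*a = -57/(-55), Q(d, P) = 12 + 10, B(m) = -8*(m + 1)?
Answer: 4*sqrt(70)/7 ≈ 4.7809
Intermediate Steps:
B(m) = -8 - 8*m (B(m) = -8*(1 + m) = -8 - 8*m)
Q(d, P) = 22
a = 54/55 (a = 3/2 - (-57)/(2*(-55)) = 3/2 - (-57)*(-1)/(2*55) = 3/2 - 1/2*57/55 = 3/2 - 57/110 = 54/55 ≈ 0.98182)
M(V) = 6/7 (M(V) = 6/7 + ((V + V)*0)/7 = 6/7 + ((2*V)*0)/7 = 6/7 + (1/7)*0 = 6/7 + 0 = 6/7)
sqrt(M(a) + Q(3*(-5) + 5, B(4))) = sqrt(6/7 + 22) = sqrt(160/7) = 4*sqrt(70)/7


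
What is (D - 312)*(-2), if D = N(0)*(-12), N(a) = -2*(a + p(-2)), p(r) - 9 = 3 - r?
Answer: -48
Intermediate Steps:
p(r) = 12 - r (p(r) = 9 + (3 - r) = 12 - r)
N(a) = -28 - 2*a (N(a) = -2*(a + (12 - 1*(-2))) = -2*(a + (12 + 2)) = -2*(a + 14) = -2*(14 + a) = -28 - 2*a)
D = 336 (D = (-28 - 2*0)*(-12) = (-28 + 0)*(-12) = -28*(-12) = 336)
(D - 312)*(-2) = (336 - 312)*(-2) = 24*(-2) = -48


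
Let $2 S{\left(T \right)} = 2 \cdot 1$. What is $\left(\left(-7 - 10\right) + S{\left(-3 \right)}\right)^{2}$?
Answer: $256$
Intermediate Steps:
$S{\left(T \right)} = 1$ ($S{\left(T \right)} = \frac{2 \cdot 1}{2} = \frac{1}{2} \cdot 2 = 1$)
$\left(\left(-7 - 10\right) + S{\left(-3 \right)}\right)^{2} = \left(\left(-7 - 10\right) + 1\right)^{2} = \left(-17 + 1\right)^{2} = \left(-16\right)^{2} = 256$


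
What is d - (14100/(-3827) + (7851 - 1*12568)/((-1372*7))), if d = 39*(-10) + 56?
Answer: -12158641231/36754508 ≈ -330.81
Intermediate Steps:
d = -334 (d = -390 + 56 = -334)
d - (14100/(-3827) + (7851 - 1*12568)/((-1372*7))) = -334 - (14100/(-3827) + (7851 - 1*12568)/((-1372*7))) = -334 - (14100*(-1/3827) + (7851 - 12568)/(-9604)) = -334 - (-14100/3827 - 4717*(-1/9604)) = -334 - (-14100/3827 + 4717/9604) = -334 - 1*(-117364441/36754508) = -334 + 117364441/36754508 = -12158641231/36754508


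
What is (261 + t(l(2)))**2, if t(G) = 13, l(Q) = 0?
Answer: 75076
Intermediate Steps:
(261 + t(l(2)))**2 = (261 + 13)**2 = 274**2 = 75076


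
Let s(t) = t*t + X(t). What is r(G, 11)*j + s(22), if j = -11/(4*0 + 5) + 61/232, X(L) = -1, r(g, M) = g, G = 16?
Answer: 65541/145 ≈ 452.01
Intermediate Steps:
s(t) = -1 + t² (s(t) = t*t - 1 = t² - 1 = -1 + t²)
j = -2247/1160 (j = -11/(0 + 5) + 61*(1/232) = -11/5 + 61/232 = -2247/1160 ≈ -1.9371)
r(G, 11)*j + s(22) = 16*(-2247/1160) + (-1 + 22²) = -4494/145 + (-1 + 484) = -4494/145 + 483 = 65541/145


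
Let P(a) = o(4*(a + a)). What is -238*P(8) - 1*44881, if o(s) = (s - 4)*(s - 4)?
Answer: -901681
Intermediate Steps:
o(s) = (-4 + s)² (o(s) = (-4 + s)*(-4 + s) = (-4 + s)²)
P(a) = (-4 + 8*a)² (P(a) = (-4 + 4*(a + a))² = (-4 + 4*(2*a))² = (-4 + 8*a)²)
-238*P(8) - 1*44881 = -3808*(-1 + 2*8)² - 1*44881 = -3808*(-1 + 16)² - 44881 = -3808*15² - 44881 = -3808*225 - 44881 = -238*3600 - 44881 = -856800 - 44881 = -901681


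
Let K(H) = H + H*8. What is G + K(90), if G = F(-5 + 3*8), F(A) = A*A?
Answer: 1171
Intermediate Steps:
K(H) = 9*H (K(H) = H + 8*H = 9*H)
F(A) = A**2
G = 361 (G = (-5 + 3*8)**2 = (-5 + 24)**2 = 19**2 = 361)
G + K(90) = 361 + 9*90 = 361 + 810 = 1171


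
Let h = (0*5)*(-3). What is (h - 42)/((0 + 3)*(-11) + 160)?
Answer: -42/127 ≈ -0.33071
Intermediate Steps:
h = 0 (h = 0*(-3) = 0)
(h - 42)/((0 + 3)*(-11) + 160) = (0 - 42)/((0 + 3)*(-11) + 160) = -42/(3*(-11) + 160) = -42/(-33 + 160) = -42/127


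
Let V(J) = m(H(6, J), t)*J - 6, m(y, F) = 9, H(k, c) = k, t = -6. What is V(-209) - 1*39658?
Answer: -41545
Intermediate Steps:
V(J) = -6 + 9*J (V(J) = 9*J - 6 = -6 + 9*J)
V(-209) - 1*39658 = (-6 + 9*(-209)) - 1*39658 = (-6 - 1881) - 39658 = -1887 - 39658 = -41545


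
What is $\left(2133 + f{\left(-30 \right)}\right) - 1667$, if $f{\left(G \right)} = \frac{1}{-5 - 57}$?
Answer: $\frac{28891}{62} \approx 465.98$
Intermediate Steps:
$f{\left(G \right)} = - \frac{1}{62}$ ($f{\left(G \right)} = \frac{1}{-62} = - \frac{1}{62}$)
$\left(2133 + f{\left(-30 \right)}\right) - 1667 = \left(2133 - \frac{1}{62}\right) - 1667 = \frac{132245}{62} - 1667 = \frac{28891}{62}$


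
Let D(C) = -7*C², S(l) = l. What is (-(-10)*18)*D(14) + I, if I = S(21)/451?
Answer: -111378939/451 ≈ -2.4696e+5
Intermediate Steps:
I = 21/451 ≈ 0.046563
(-(-10)*18)*D(14) + I = (-(-10)*18)*(-7*14²) + 21/451 = (-1*(-180))*(-7*196) + 21/451 = 180*(-1372) + 21/451 = -246960 + 21/451 = -111378939/451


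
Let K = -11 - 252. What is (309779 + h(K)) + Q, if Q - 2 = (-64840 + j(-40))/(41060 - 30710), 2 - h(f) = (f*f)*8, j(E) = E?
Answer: -252100403/1035 ≈ -2.4358e+5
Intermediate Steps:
K = -263
h(f) = 2 - 8*f² (h(f) = 2 - f*f*8 = 2 - f²*8 = 2 - 8*f²)
Q = -4418/1035 (Q = 2 + (-64840 - 40)/(41060 - 30710) = 2 - 64880/10350 = 2 - 64880*1/10350 = 2 - 6488/1035 = -4418/1035 ≈ -4.2686)
(309779 + h(K)) + Q = (309779 + (2 - 8*(-263)²)) - 4418/1035 = (309779 + (2 - 8*69169)) - 4418/1035 = (309779 + (2 - 553352)) - 4418/1035 = (309779 - 553350) - 4418/1035 = -243571 - 4418/1035 = -252100403/1035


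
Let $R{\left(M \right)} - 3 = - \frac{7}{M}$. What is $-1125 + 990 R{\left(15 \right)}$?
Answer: $1383$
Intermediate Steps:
$R{\left(M \right)} = 3 - \frac{7}{M}$
$-1125 + 990 R{\left(15 \right)} = -1125 + 990 \left(3 - \frac{7}{15}\right) = -1125 + 990 \cdot \frac{38}{15} = -1125 + 2508 = 1383$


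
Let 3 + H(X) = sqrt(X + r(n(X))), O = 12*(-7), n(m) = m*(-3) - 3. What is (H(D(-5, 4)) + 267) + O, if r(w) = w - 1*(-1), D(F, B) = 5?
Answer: 180 + 2*I*sqrt(3) ≈ 180.0 + 3.4641*I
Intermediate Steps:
n(m) = -3 - 3*m (n(m) = -3*m - 3 = -3 - 3*m)
r(w) = 1 + w (r(w) = w + 1 = 1 + w)
O = -84
H(X) = -3 + sqrt(-2 - 2*X) (H(X) = -3 + sqrt(X + (1 + (-3 - 3*X))) = -3 + sqrt(X + (-2 - 3*X)) = -3 + sqrt(-2 - 2*X))
(H(D(-5, 4)) + 267) + O = ((-3 + sqrt(-2 - 2*5)) + 267) - 84 = ((-3 + sqrt(-2 - 10)) + 267) - 84 = ((-3 + sqrt(-12)) + 267) - 84 = ((-3 + 2*I*sqrt(3)) + 267) - 84 = (264 + 2*I*sqrt(3)) - 84 = 180 + 2*I*sqrt(3)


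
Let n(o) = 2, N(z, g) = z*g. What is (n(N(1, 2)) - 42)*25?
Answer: -1000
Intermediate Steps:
N(z, g) = g*z
(n(N(1, 2)) - 42)*25 = (2 - 42)*25 = -40*25 = -1000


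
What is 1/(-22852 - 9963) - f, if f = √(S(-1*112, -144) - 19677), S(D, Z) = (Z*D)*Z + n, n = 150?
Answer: -1/32815 - I*√2341959 ≈ -3.0474e-5 - 1530.3*I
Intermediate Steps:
S(D, Z) = 150 + D*Z² (S(D, Z) = (Z*D)*Z + 150 = (D*Z)*Z + 150 = D*Z² + 150 = 150 + D*Z²)
f = I*√2341959 (f = √((150 - 1*112*(-144)²) - 19677) = √((150 - 112*20736) - 19677) = √((150 - 2322432) - 19677) = √(-2322282 - 19677) = √(-2341959) = I*√2341959 ≈ 1530.3*I)
1/(-22852 - 9963) - f = 1/(-22852 - 9963) - I*√2341959 = 1/(-32815) - I*√2341959 = -1/32815 - I*√2341959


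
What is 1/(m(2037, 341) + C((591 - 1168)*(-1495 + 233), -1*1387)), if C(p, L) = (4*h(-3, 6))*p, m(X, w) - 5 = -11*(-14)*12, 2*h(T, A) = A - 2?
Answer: 1/5827245 ≈ 1.7161e-7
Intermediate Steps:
h(T, A) = -1 + A/2 (h(T, A) = (A - 2)/2 = (-2 + A)/2 = -1 + A/2)
m(X, w) = 1853 (m(X, w) = 5 - 11*(-14)*12 = 5 + 154*12 = 5 + 1848 = 1853)
C(p, L) = 8*p (C(p, L) = (4*(-1 + (½)*6))*p = (4*(-1 + 3))*p = (4*2)*p = 8*p)
1/(m(2037, 341) + C((591 - 1168)*(-1495 + 233), -1*1387)) = 1/(1853 + 8*((591 - 1168)*(-1495 + 233))) = 1/(1853 + 8*(-577*(-1262))) = 1/(1853 + 8*728174) = 1/(1853 + 5825392) = 1/5827245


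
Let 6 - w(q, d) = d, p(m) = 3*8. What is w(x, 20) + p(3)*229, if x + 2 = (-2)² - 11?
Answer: 5482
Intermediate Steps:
x = -9 (x = -2 + ((-2)² - 11) = -2 + (4 - 11) = -2 - 7 = -9)
p(m) = 24
w(q, d) = 6 - d
w(x, 20) + p(3)*229 = (6 - 1*20) + 24*229 = (6 - 20) + 5496 = -14 + 5496 = 5482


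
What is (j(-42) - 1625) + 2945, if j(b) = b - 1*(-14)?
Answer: 1292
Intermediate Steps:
j(b) = 14 + b (j(b) = b + 14 = 14 + b)
(j(-42) - 1625) + 2945 = ((14 - 42) - 1625) + 2945 = (-28 - 1625) + 2945 = -1653 + 2945 = 1292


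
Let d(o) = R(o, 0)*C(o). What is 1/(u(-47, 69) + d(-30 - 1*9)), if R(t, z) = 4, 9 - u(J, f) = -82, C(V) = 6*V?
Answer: -1/845 ≈ -0.0011834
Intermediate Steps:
u(J, f) = 91 (u(J, f) = 9 - 1*(-82) = 9 + 82 = 91)
d(o) = 24*o (d(o) = 4*(6*o) = 24*o)
1/(u(-47, 69) + d(-30 - 1*9)) = 1/(91 + 24*(-30 - 1*9)) = 1/(91 + 24*(-30 - 9)) = 1/(91 + 24*(-39)) = 1/(91 - 936) = 1/(-845) = -1/845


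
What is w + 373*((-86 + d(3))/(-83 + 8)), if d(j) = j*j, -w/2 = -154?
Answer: 51821/75 ≈ 690.95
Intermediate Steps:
w = 308 (w = -2*(-154) = 308)
d(j) = j²
w + 373*((-86 + d(3))/(-83 + 8)) = 308 + 373*((-86 + 3²)/(-83 + 8)) = 308 + 373*((-86 + 9)/(-75)) = 308 + 373*(-77*(-1/75)) = 308 + 373*(77/75) = 308 + 28721/75 = 51821/75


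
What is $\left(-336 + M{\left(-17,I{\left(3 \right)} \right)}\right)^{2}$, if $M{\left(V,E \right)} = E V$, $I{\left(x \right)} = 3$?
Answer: $149769$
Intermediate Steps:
$\left(-336 + M{\left(-17,I{\left(3 \right)} \right)}\right)^{2} = \left(-336 + 3 \left(-17\right)\right)^{2} = \left(-336 - 51\right)^{2} = \left(-387\right)^{2} = 149769$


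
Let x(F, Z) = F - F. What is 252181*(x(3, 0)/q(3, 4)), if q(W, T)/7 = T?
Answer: 0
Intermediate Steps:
x(F, Z) = 0
q(W, T) = 7*T
252181*(x(3, 0)/q(3, 4)) = 252181*(0/((7*4))) = 252181*(0/28) = 252181*(0*(1/28)) = 252181*0 = 0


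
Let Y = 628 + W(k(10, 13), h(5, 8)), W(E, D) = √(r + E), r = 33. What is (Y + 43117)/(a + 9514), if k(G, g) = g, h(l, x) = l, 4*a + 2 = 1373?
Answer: 174980/39427 + 4*√46/39427 ≈ 4.4388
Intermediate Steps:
a = 1371/4 (a = -½ + (¼)*1373 = -½ + 1373/4 = 1371/4 ≈ 342.75)
W(E, D) = √(33 + E)
Y = 628 + √46 (Y = 628 + √(33 + 13) = 628 + √46 ≈ 634.78)
(Y + 43117)/(a + 9514) = ((628 + √46) + 43117)/(1371/4 + 9514) = (43745 + √46)/(39427/4) = (43745 + √46)*(4/39427) = 174980/39427 + 4*√46/39427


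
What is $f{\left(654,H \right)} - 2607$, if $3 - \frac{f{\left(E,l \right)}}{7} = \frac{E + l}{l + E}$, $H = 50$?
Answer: $-2593$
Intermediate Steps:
$f{\left(E,l \right)} = 14$ ($f{\left(E,l \right)} = 21 - 7 \frac{E + l}{l + E} = 21 - 7 \frac{E + l}{E + l} = 21 - 7 = 14$)
$f{\left(654,H \right)} - 2607 = 14 - 2607 = -2593$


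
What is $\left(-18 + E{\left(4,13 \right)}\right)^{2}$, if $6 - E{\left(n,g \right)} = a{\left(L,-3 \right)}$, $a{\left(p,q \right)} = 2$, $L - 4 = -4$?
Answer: $196$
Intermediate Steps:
$L = 0$ ($L = 4 - 4 = 0$)
$E{\left(n,g \right)} = 4$ ($E{\left(n,g \right)} = 6 - 2 = 4$)
$\left(-18 + E{\left(4,13 \right)}\right)^{2} = \left(-18 + 4\right)^{2} = \left(-14\right)^{2} = 196$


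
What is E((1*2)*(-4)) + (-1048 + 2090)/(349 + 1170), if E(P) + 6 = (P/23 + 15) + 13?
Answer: 780428/34937 ≈ 22.338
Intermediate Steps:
E(P) = 22 + P/23 (E(P) = -6 + ((P/23 + 15) + 13) = -6 + ((15 + P/23) + 13) = -6 + (28 + P/23) = 22 + P/23)
E((1*2)*(-4)) + (-1048 + 2090)/(349 + 1170) = (22 + ((1*2)*(-4))/23) + (-1048 + 2090)/(349 + 1170) = (22 + (2*(-4))/23) + 1042/1519 = (22 + (1/23)*(-8)) + 1042*(1/1519) = (22 - 8/23) + 1042/1519 = 498/23 + 1042/1519 = 780428/34937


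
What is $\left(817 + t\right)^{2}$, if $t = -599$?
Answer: $47524$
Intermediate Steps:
$\left(817 + t\right)^{2} = \left(817 - 599\right)^{2} = 218^{2} = 47524$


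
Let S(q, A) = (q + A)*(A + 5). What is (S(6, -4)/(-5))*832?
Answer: -1664/5 ≈ -332.80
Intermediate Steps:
S(q, A) = (5 + A)*(A + q) (S(q, A) = (A + q)*(5 + A) = (5 + A)*(A + q))
(S(6, -4)/(-5))*832 = (((-4)² + 5*(-4) + 5*6 - 4*6)/(-5))*832 = ((16 - 20 + 30 - 24)*(-⅕))*832 = (2*(-⅕))*832 = -⅖*832 = -1664/5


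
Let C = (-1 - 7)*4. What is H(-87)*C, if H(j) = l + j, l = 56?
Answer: 992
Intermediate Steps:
H(j) = 56 + j
C = -32 (C = -8*4 = -32)
H(-87)*C = (56 - 87)*(-32) = -31*(-32) = 992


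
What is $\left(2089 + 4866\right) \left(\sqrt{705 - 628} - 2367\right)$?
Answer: $-16462485 + 6955 \sqrt{77} \approx -1.6401 \cdot 10^{7}$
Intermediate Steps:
$\left(2089 + 4866\right) \left(\sqrt{705 - 628} - 2367\right) = 6955 \left(\sqrt{77} - 2367\right) = 6955 \left(-2367 + \sqrt{77}\right) = -16462485 + 6955 \sqrt{77}$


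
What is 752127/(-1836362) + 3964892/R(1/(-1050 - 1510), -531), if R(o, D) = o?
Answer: -18639301128186367/1836362 ≈ -1.0150e+10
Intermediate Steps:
752127/(-1836362) + 3964892/R(1/(-1050 - 1510), -531) = 752127/(-1836362) + 3964892/(1/(-1050 - 1510)) = 752127*(-1/1836362) + 3964892/(1/(-2560)) = -752127/1836362 + 3964892/(-1/2560) = -752127/1836362 + 3964892*(-2560) = -752127/1836362 - 10150123520 = -18639301128186367/1836362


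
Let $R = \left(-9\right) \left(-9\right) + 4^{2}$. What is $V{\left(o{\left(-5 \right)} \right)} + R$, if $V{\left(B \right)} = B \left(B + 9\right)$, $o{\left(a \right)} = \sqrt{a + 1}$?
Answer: $93 + 18 i \approx 93.0 + 18.0 i$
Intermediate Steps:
$o{\left(a \right)} = \sqrt{1 + a}$
$V{\left(B \right)} = B \left(9 + B\right)$
$R = 97$ ($R = 81 + 16 = 97$)
$V{\left(o{\left(-5 \right)} \right)} + R = \sqrt{1 - 5} \left(9 + \sqrt{1 - 5}\right) + 97 = \sqrt{-4} \left(9 + \sqrt{-4}\right) + 97 = 2 i \left(9 + 2 i\right) + 97 = 97 + 2 i \left(9 + 2 i\right)$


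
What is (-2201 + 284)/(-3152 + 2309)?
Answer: 639/281 ≈ 2.2740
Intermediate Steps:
(-2201 + 284)/(-3152 + 2309) = -1917/(-843) = -1917*(-1/843) = 639/281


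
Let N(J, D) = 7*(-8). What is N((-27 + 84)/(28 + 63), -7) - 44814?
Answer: -44870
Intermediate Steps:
N(J, D) = -56
N((-27 + 84)/(28 + 63), -7) - 44814 = -56 - 44814 = -44870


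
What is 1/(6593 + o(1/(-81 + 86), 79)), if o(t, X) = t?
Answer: 5/32966 ≈ 0.00015167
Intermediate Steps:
1/(6593 + o(1/(-81 + 86), 79)) = 1/(6593 + 1/(-81 + 86)) = 1/(6593 + 1/5) = 1/(6593 + ⅕) = 1/(32966/5) = 5/32966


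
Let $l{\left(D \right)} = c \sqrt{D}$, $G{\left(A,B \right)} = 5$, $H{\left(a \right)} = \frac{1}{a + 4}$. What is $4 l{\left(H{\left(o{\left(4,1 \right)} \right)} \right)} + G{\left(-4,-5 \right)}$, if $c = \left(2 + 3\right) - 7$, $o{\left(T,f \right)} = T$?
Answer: $5 - 2 \sqrt{2} \approx 2.1716$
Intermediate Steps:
$H{\left(a \right)} = \frac{1}{4 + a}$
$c = -2$ ($c = 5 - 7 = -2$)
$l{\left(D \right)} = - 2 \sqrt{D}$
$4 l{\left(H{\left(o{\left(4,1 \right)} \right)} \right)} + G{\left(-4,-5 \right)} = 4 \left(- 2 \sqrt{\frac{1}{4 + 4}}\right) + 5 = 4 \left(- 2 \sqrt{\frac{1}{8}}\right) + 5 = 4 \left(- \frac{2}{2 \sqrt{2}}\right) + 5 = 4 \left(- 2 \frac{\sqrt{2}}{4}\right) + 5 = 4 \left(- \frac{\sqrt{2}}{2}\right) + 5 = - 2 \sqrt{2} + 5 = 5 - 2 \sqrt{2}$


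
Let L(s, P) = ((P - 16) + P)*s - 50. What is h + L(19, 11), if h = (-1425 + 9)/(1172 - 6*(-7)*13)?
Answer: 54268/859 ≈ 63.176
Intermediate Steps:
h = -708/859 (h = -1416/(1172 + 42*13) = -1416/(1172 + 546) = -1416/1718 = -1416*1/1718 = -708/859 ≈ -0.82421)
L(s, P) = -50 + s*(-16 + 2*P) (L(s, P) = ((-16 + P) + P)*s - 50 = (-16 + 2*P)*s - 50 = s*(-16 + 2*P) - 50 = -50 + s*(-16 + 2*P))
h + L(19, 11) = -708/859 + (-50 - 16*19 + 2*11*19) = -708/859 + (-50 - 304 + 418) = -708/859 + 64 = 54268/859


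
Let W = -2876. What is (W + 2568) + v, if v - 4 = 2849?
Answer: 2545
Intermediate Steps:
v = 2853 (v = 4 + 2849 = 2853)
(W + 2568) + v = (-2876 + 2568) + 2853 = -308 + 2853 = 2545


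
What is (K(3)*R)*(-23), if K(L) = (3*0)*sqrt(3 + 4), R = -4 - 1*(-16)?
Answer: 0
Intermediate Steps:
R = 12 (R = -4 + 16 = 12)
K(L) = 0 (K(L) = 0*sqrt(7) = 0)
(K(3)*R)*(-23) = (0*12)*(-23) = 0*(-23) = 0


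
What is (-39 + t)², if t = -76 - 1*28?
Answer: 20449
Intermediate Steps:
t = -104 (t = -76 - 28 = -104)
(-39 + t)² = (-39 - 104)² = (-143)² = 20449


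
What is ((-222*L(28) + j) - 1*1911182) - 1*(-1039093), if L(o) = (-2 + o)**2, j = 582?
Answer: -1021579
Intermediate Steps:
((-222*L(28) + j) - 1*1911182) - 1*(-1039093) = ((-222*(-2 + 28)**2 + 582) - 1*1911182) - 1*(-1039093) = ((-222*26**2 + 582) - 1911182) + 1039093 = ((-222*676 + 582) - 1911182) + 1039093 = ((-150072 + 582) - 1911182) + 1039093 = (-149490 - 1911182) + 1039093 = -2060672 + 1039093 = -1021579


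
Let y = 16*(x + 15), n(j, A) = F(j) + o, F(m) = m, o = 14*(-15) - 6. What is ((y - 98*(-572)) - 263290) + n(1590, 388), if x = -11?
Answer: -205796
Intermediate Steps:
o = -216 (o = -210 - 6 = -216)
n(j, A) = -216 + j (n(j, A) = j - 216 = -216 + j)
y = 64 (y = 16*(-11 + 15) = 16*4 = 64)
((y - 98*(-572)) - 263290) + n(1590, 388) = ((64 - 98*(-572)) - 263290) + (-216 + 1590) = ((64 + 56056) - 263290) + 1374 = (56120 - 263290) + 1374 = -207170 + 1374 = -205796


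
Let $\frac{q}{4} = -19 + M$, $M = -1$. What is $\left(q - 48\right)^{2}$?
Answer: $16384$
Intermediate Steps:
$q = -80$ ($q = 4 \left(-19 - 1\right) = 4 \left(-20\right) = -80$)
$\left(q - 48\right)^{2} = \left(-80 - 48\right)^{2} = \left(-128\right)^{2} = 16384$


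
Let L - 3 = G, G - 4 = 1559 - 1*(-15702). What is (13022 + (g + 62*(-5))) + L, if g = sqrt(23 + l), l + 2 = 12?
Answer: 29980 + sqrt(33) ≈ 29986.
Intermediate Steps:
l = 10 (l = -2 + 12 = 10)
g = sqrt(33) (g = sqrt(23 + 10) = sqrt(33) ≈ 5.7446)
G = 17265 (G = 4 + (1559 - 1*(-15702)) = 4 + (1559 + 15702) = 4 + 17261 = 17265)
L = 17268 (L = 3 + 17265 = 17268)
(13022 + (g + 62*(-5))) + L = (13022 + (sqrt(33) + 62*(-5))) + 17268 = (13022 + (sqrt(33) - 310)) + 17268 = (13022 + (-310 + sqrt(33))) + 17268 = (12712 + sqrt(33)) + 17268 = 29980 + sqrt(33)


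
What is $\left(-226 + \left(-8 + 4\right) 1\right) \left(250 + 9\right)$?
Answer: $-59570$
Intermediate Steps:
$\left(-226 + \left(-8 + 4\right) 1\right) \left(250 + 9\right) = \left(-226 - 4\right) 259 = \left(-230\right) 259 = -59570$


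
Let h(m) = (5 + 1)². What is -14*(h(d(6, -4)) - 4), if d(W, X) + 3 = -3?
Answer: -448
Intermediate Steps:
d(W, X) = -6 (d(W, X) = -3 - 3 = -6)
h(m) = 36 (h(m) = 6² = 36)
-14*(h(d(6, -4)) - 4) = -14*(36 - 4) = -14*32 = -448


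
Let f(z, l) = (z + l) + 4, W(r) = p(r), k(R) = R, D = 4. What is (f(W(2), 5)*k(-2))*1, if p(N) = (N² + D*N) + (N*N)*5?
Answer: -82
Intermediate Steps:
p(N) = 4*N + 6*N² (p(N) = (N² + 4*N) + (N*N)*5 = (N² + 4*N) + N²*5 = (N² + 4*N) + 5*N² = 4*N + 6*N²)
W(r) = 2*r*(2 + 3*r)
f(z, l) = 4 + l + z (f(z, l) = (l + z) + 4 = 4 + l + z)
(f(W(2), 5)*k(-2))*1 = ((4 + 5 + 2*2*(2 + 3*2))*(-2))*1 = ((4 + 5 + 2*2*(2 + 6))*(-2))*1 = ((4 + 5 + 2*2*8)*(-2))*1 = ((4 + 5 + 32)*(-2))*1 = (41*(-2))*1 = -82*1 = -82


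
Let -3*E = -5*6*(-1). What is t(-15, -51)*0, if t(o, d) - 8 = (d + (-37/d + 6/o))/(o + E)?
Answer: 0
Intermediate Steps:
E = -10 (E = -(-5*6)*(-1)/3 = -(-10)*(-1) = -⅓*30 = -10)
t(o, d) = 8 + (d - 37/d + 6/o)/(-10 + o) (t(o, d) = 8 + (d + (-37/d + 6/o))/(o - 10) = 8 + (d - 37/d + 6/o)/(-10 + o))
t(-15, -51)*0 = ((-37*(-15) + 6*(-51) - 15*(-51)² - 80*(-51)*(-15) + 8*(-51)*(-15)²)/(-51*(-15)*(-10 - 15)))*0 = -1/51*(-1/15)*(555 - 306 - 15*2601 - 61200 + 8*(-51)*225)/(-25)*0 = -1/51*(-1/15)*(-1/25)*(555 - 306 - 39015 - 61200 - 91800)*0 = -1/51*(-1/15)*(-1/25)*(-191766)*0 = (63922/6375)*0 = 0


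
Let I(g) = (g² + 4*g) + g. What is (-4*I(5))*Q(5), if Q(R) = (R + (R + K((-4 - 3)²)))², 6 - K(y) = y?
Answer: -217800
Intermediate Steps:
K(y) = 6 - y
Q(R) = (-43 + 2*R)² (Q(R) = (R + (R + (6 - (-4 - 3)²)))² = (R + (R + (6 - 1*(-7)²)))² = (R + (R + (6 - 1*49)))² = (R + (R + (6 - 49)))² = (R + (R - 43))² = (R + (-43 + R))² = (-43 + 2*R)²)
I(g) = g² + 5*g
(-4*I(5))*Q(5) = (-20*(5 + 5))*(-43 + 2*5)² = (-20*10)*(-43 + 10)² = -4*50*(-33)² = -200*1089 = -217800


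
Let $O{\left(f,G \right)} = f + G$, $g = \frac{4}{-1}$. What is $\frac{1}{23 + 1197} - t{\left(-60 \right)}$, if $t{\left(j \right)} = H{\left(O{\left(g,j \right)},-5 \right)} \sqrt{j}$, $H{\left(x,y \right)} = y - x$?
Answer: $\frac{1}{1220} - 118 i \sqrt{15} \approx 0.00081967 - 457.01 i$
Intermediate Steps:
$g = -4$ ($g = 4 \left(-1\right) = -4$)
$O{\left(f,G \right)} = G + f$
$t{\left(j \right)} = \sqrt{j} \left(-1 - j\right)$ ($t{\left(j \right)} = \left(-5 - \left(j - 4\right)\right) \sqrt{j} = \left(-5 - \left(-4 + j\right)\right) \sqrt{j} = \left(-1 - j\right) \sqrt{j} = \sqrt{j} \left(-1 - j\right)$)
$\frac{1}{23 + 1197} - t{\left(-60 \right)} = \frac{1}{23 + 1197} - \sqrt{-60} \left(-1 - -60\right) = \frac{1}{1220} - 2 i \sqrt{15} \left(-1 + 60\right) = \frac{1}{1220} - 2 i \sqrt{15} \cdot 59 = \frac{1}{1220} - 118 i \sqrt{15}$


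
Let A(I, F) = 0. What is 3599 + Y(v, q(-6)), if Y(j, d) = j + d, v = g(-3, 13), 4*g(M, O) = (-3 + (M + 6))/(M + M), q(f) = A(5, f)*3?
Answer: 3599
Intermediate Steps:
q(f) = 0 (q(f) = 0*3 = 0)
g(M, O) = (3 + M)/(8*M) (g(M, O) = ((-3 + (M + 6))/(M + M))/4 = ((-3 + (6 + M))/((2*M)))/4 = ((3 + M)*(1/(2*M)))/4 = ((3 + M)/(2*M))/4 = (3 + M)/(8*M))
v = 0 (v = (1/8)*(3 - 3)/(-3) = (1/8)*(-1/3)*0 = 0)
Y(j, d) = d + j
3599 + Y(v, q(-6)) = 3599 + (0 + 0) = 3599 + 0 = 3599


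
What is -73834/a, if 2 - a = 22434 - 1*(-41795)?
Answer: 73834/64227 ≈ 1.1496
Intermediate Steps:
a = -64227 (a = 2 - (22434 - 1*(-41795)) = 2 - (22434 + 41795) = 2 - 1*64229 = 2 - 64229 = -64227)
-73834/a = -73834/(-64227) = -73834*(-1/64227) = 73834/64227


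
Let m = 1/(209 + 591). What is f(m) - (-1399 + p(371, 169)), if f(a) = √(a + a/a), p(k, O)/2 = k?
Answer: 657 + 3*√178/40 ≈ 658.00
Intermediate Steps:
p(k, O) = 2*k
m = 1/800 ≈ 0.0012500
f(a) = √(1 + a) (f(a) = √(a + 1) = √(1 + a))
f(m) - (-1399 + p(371, 169)) = √(1 + 1/800) - (-1399 + 2*371) = √(801/800) - (-1399 + 742) = 3*√178/40 - 1*(-657) = 3*√178/40 + 657 = 657 + 3*√178/40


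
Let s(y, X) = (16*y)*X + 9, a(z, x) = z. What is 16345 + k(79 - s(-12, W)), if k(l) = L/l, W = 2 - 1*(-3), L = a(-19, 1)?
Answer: 16835331/1030 ≈ 16345.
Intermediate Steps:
L = -19
W = 5 (W = 2 + 3 = 5)
s(y, X) = 9 + 16*X*y (s(y, X) = 16*X*y + 9 = 9 + 16*X*y)
k(l) = -19/l
16345 + k(79 - s(-12, W)) = 16345 - 19/(79 - (9 + 16*5*(-12))) = 16345 - 19/(79 - (9 - 960)) = 16345 - 19/(79 - 1*(-951)) = 16345 - 19/(79 + 951) = 16345 - 19/1030 = 16835331/1030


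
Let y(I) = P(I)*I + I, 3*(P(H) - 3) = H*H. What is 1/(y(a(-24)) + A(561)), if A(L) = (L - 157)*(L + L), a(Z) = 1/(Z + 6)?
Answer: 17496/7930722959 ≈ 2.2061e-6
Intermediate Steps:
a(Z) = 1/(6 + Z)
P(H) = 3 + H**2/3 (P(H) = 3 + (H*H)/3 = 3 + H**2/3)
y(I) = I + I*(3 + I**2/3) (y(I) = (3 + I**2/3)*I + I = I*(3 + I**2/3) + I = I + I*(3 + I**2/3))
A(L) = 2*L*(-157 + L) (A(L) = (-157 + L)*(2*L) = 2*L*(-157 + L))
1/(y(a(-24)) + A(561)) = 1/((12 + (1/(6 - 24))**2)/(3*(6 - 24)) + 2*561*(-157 + 561)) = 1/((1/3)*(12 + (1/(-18))**2)/(-18) + 2*561*404) = 1/((1/3)*(-1/18)*(12 + (-1/18)**2) + 453288) = 1/((1/3)*(-1/18)*(12 + 1/324) + 453288) = 1/((1/3)*(-1/18)*(3889/324) + 453288) = 1/(-3889/17496 + 453288) = 1/(7930722959/17496) = 17496/7930722959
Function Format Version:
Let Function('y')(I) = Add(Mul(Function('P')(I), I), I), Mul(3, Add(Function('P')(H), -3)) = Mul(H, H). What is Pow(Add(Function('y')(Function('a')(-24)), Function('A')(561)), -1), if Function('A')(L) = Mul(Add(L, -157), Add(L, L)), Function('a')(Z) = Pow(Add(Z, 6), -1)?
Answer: Rational(17496, 7930722959) ≈ 2.2061e-6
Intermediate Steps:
Function('a')(Z) = Pow(Add(6, Z), -1)
Function('P')(H) = Add(3, Mul(Rational(1, 3), Pow(H, 2))) (Function('P')(H) = Add(3, Mul(Rational(1, 3), Mul(H, H))) = Add(3, Mul(Rational(1, 3), Pow(H, 2))))
Function('y')(I) = Add(I, Mul(I, Add(3, Mul(Rational(1, 3), Pow(I, 2))))) (Function('y')(I) = Add(Mul(Add(3, Mul(Rational(1, 3), Pow(I, 2))), I), I) = Add(Mul(I, Add(3, Mul(Rational(1, 3), Pow(I, 2)))), I) = Add(I, Mul(I, Add(3, Mul(Rational(1, 3), Pow(I, 2))))))
Function('A')(L) = Mul(2, L, Add(-157, L)) (Function('A')(L) = Mul(Add(-157, L), Mul(2, L)) = Mul(2, L, Add(-157, L)))
Pow(Add(Function('y')(Function('a')(-24)), Function('A')(561)), -1) = Pow(Add(Mul(Rational(1, 3), Pow(Add(6, -24), -1), Add(12, Pow(Pow(Add(6, -24), -1), 2))), Mul(2, 561, Add(-157, 561))), -1) = Pow(Add(Mul(Rational(1, 3), Pow(-18, -1), Add(12, Pow(Pow(-18, -1), 2))), Mul(2, 561, 404)), -1) = Pow(Add(Mul(Rational(1, 3), Rational(-1, 18), Add(12, Pow(Rational(-1, 18), 2))), 453288), -1) = Pow(Add(Mul(Rational(1, 3), Rational(-1, 18), Add(12, Rational(1, 324))), 453288), -1) = Pow(Add(Mul(Rational(1, 3), Rational(-1, 18), Rational(3889, 324)), 453288), -1) = Pow(Add(Rational(-3889, 17496), 453288), -1) = Pow(Rational(7930722959, 17496), -1) = Rational(17496, 7930722959)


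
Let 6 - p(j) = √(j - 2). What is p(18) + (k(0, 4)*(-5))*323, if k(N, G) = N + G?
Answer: -6458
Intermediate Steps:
k(N, G) = G + N
p(j) = 6 - √(-2 + j) (p(j) = 6 - √(j - 2) = 6 - √(-2 + j))
p(18) + (k(0, 4)*(-5))*323 = (6 - √(-2 + 18)) + ((4 + 0)*(-5))*323 = (6 - √16) + (4*(-5))*323 = (6 - 1*4) - 20*323 = (6 - 4) - 6460 = 2 - 6460 = -6458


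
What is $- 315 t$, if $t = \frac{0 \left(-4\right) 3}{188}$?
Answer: $0$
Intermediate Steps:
$t = 0$ ($t = 0 \cdot 3 \cdot \frac{1}{188} = 0 \cdot \frac{1}{188} = 0$)
$- 315 t = \left(-315\right) 0 = 0$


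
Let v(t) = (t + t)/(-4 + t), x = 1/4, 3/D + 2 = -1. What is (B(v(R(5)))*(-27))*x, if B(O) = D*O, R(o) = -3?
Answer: 81/14 ≈ 5.7857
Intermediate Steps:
D = -1 (D = 3/(-2 - 1) = 3/(-3) = 3*(-⅓) = -1)
x = ¼ ≈ 0.25000
v(t) = 2*t/(-4 + t) (v(t) = (2*t)/(-4 + t) = 2*t/(-4 + t))
B(O) = -O
(B(v(R(5)))*(-27))*x = (-2*(-3)/(-4 - 3)*(-27))*(¼) = (-2*(-3)/(-7)*(-27))*(¼) = (-2*(-3)*(-1)/7*(-27))*(¼) = (-1*6/7*(-27))*(¼) = -6/7*(-27)*(¼) = (162/7)*(¼) = 81/14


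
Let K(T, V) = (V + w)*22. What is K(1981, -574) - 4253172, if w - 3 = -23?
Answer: -4266240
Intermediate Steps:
w = -20 (w = 3 - 23 = -20)
K(T, V) = -440 + 22*V (K(T, V) = (V - 20)*22 = (-20 + V)*22 = -440 + 22*V)
K(1981, -574) - 4253172 = (-440 + 22*(-574)) - 4253172 = (-440 - 12628) - 4253172 = -13068 - 4253172 = -4266240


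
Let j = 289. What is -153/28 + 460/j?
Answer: -31337/8092 ≈ -3.8726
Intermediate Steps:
-153/28 + 460/j = -153/28 + 460/289 = -31337/8092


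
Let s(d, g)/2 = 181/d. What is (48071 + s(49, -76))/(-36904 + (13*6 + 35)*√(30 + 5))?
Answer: -12419993752/9530208107 - 266210033*√35/66711456749 ≈ -1.3268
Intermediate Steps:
s(d, g) = 362/d (s(d, g) = 2*(181/d) = 362/d)
(48071 + s(49, -76))/(-36904 + (13*6 + 35)*√(30 + 5)) = (48071 + 362/49)/(-36904 + (13*6 + 35)*√(30 + 5)) = (48071 + 362*(1/49))/(-36904 + (78 + 35)*√35) = (48071 + 362/49)/(-36904 + 113*√35) = 2355841/(49*(-36904 + 113*√35))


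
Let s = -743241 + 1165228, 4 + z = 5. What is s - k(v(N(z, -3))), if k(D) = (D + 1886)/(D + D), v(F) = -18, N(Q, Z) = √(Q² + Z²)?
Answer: 3798350/9 ≈ 4.2204e+5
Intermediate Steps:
z = 1 (z = -4 + 5 = 1)
k(D) = (1886 + D)/(2*D) (k(D) = (1886 + D)/((2*D)) = (1886 + D)*(1/(2*D)) = (1886 + D)/(2*D))
s = 421987
s - k(v(N(z, -3))) = 421987 - (1886 - 18)/(2*(-18)) = 421987 - (-1)*1868/(2*18) = 421987 - 1*(-467/9) = 421987 + 467/9 = 3798350/9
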